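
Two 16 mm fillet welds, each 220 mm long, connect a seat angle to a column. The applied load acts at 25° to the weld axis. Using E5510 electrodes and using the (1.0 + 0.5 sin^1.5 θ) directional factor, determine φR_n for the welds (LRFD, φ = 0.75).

E55XX → F_EXX = 550 MPa.
t_e = 0.707 × 16 = 11.31 mm; A_we = 11.31 × 440 = 4977 mm².
Directional factor: 1.0 + 0.5 sin^1.5(25°) = 1.137.
F_nw = 0.6 × 550 × 1.137 = 375.3 MPa.
φR_n = 0.75 × 375.3 × 4977 × 10⁻³ = 1401 kN.

φR_n ≈ 1400 kN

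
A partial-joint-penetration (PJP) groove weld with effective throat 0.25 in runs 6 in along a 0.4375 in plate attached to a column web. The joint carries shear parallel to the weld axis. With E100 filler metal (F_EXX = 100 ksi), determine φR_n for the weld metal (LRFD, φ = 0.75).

φR_n ≈ 67.5 kip

Effective throat (given) t_e = 0.25 in.
A_we = 0.25 × 6 = 1.5 in².
F_nw = 0.6 F_EXX = 60 ksi.
φR_n = 0.75 × 60 × 1.5 = 67.5 kip.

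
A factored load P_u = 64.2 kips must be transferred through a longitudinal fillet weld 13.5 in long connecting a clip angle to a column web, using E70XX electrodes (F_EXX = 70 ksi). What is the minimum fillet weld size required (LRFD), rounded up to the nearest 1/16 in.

w = 1/4 in

Total weld length L = 13.5 in.
Required throat t_e = P_u / (φ × 0.6 F_EXX × L) = 64.2 / (0.75 × 0.6 × 70 × 13.5) = 0.151 in.
Required leg w = t_e / 0.707 = 0.2135 in → use 1/4 in.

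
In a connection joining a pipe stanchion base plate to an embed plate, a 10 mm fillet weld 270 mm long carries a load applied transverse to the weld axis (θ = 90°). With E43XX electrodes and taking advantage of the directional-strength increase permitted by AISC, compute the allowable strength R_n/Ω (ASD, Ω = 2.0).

E43XX → F_EXX = 430 MPa.
t_e = 0.707 × 10 = 7.07 mm; A_we = 7.07 × 270 = 1909 mm².
Directional factor: 1.0 + 0.5 sin^1.5(90°) = 1.5.
F_nw = 0.6 × 430 × 1.5 = 387 MPa.
R_n/Ω = (387 × 1909) / 2.0 × 10⁻³ = 369.4 kN.

R_n/Ω ≈ 369 kN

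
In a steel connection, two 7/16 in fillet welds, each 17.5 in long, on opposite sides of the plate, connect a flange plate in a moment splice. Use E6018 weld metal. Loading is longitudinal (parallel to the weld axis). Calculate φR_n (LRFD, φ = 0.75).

E60XX → F_EXX = 60 ksi.
Effective throat t_e = 0.707 × 0.4375 = 0.3093 in.
Total length L = 35 in; A_we = 0.3093 × 35 = 10.83 in².
F_nw = 0.6 F_EXX = 0.6 × 60 = 36 ksi.
φR_n = 0.75 × 36 × 10.83 = 292.3 kips.

φR_n ≈ 292 kips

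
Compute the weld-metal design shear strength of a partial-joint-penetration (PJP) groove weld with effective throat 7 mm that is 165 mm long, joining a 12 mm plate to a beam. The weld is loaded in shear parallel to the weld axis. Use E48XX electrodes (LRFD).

φR_n ≈ 249 kN

E48XX → F_EXX = 480 MPa.
Effective throat (given) t_e = 7 mm.
A_we = 7 × 165 = 1155 mm².
F_nw = 0.6 F_EXX = 288 MPa.
φR_n = 0.75 × 288 × 1155 × 10⁻³ = 249.5 kN.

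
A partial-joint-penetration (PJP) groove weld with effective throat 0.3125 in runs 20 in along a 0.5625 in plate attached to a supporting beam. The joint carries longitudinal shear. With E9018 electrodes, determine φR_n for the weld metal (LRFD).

E90XX → F_EXX = 90 ksi.
Effective throat (given) t_e = 0.3125 in.
A_we = 0.3125 × 20 = 6.25 in².
F_nw = 0.6 F_EXX = 54 ksi.
φR_n = 0.75 × 54 × 6.25 = 253.1 kips.

φR_n ≈ 253 kips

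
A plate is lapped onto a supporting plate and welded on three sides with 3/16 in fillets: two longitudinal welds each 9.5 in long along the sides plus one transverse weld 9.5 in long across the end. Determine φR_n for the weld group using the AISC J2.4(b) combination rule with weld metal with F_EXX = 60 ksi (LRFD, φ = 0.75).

φR_n ≈ 109 kip

t_e = 0.707 × 0.1875 = 0.1326 in.
R_nwl = 0.6 × 60 × 0.1326 × 19 = 90.67 kip (longitudinal, 2 welds).
R_nwt = 0.6 × 60 × 0.1326 × 9.5 = 45.34 kip (transverse, base value).
(i) R_nwl + R_nwt = 136 kip; (ii) 0.85 R_nwl + 1.5 R_nwt = 145.1 kip.
R_n = max = 145.1 kip [governs: (ii)]; φR_n = 108.8 kip.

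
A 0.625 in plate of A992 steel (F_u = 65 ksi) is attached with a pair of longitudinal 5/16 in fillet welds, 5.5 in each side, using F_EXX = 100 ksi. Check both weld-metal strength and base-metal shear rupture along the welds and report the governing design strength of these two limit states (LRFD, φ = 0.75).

t_e = 0.707 × 0.3125 = 0.2209 in; L = 11 in.
Weld metal: φR_n = 0.75 × 0.6 × 100 × 0.2209 × 11 = 109.4 kip.
Base metal (shear rupture): φR_n = 0.75 × 0.6 × 65 × 0.625 × 11 = 201.1 kip.
Governing: weld metal.

φR_n ≈ 109 kip (weld metal governs)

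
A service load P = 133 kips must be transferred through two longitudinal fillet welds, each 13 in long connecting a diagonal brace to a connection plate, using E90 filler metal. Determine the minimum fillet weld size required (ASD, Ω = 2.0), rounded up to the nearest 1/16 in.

E90XX → F_EXX = 90 ksi.
Total weld length L = 26 in.
Required throat t_e = P × Ω / (0.6 F_EXX × L) = 133 × 2.0 / (0.6 × 90 × 26) = 0.1895 in.
Required leg w = t_e / 0.707 = 0.268 in → use 5/16 in.

w = 5/16 in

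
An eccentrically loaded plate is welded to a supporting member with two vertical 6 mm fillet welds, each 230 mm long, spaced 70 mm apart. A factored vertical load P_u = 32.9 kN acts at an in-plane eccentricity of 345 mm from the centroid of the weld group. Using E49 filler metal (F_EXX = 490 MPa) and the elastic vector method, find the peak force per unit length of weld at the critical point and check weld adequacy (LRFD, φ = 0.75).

Total weld length L_w = 460 mm. Treat welds as unit-width lines.
Polar moment about centroid: J = 2[d³/12 + d(b/2)²] = 2[230³/12 + 230×35²] = 2591000 mm³.
Direct shear f_v = P/L_w = 32.9×10³ / 460 = 71.52 N/mm (vertical).
Torsion M = P·e = 32.9×10³ × 345 = 11350000 N·mm.
Critical point at (x, y) = (35, 115) from centroid. f_tx = M·y/J = 503.7 N/mm; f_ty = M·x/J = 153.3 N/mm.
Resultant f_max = √[f_tx² + (f_v + f_ty)²] = √[503.7² + (71.52 + 153.3)²] = 551.6 N/mm.
Capacity per unit length: φr_n = 0.75 × 0.6 × 490 × (0.707 × 6) = 935.4 N/mm.
551.6 ≤ 935.4 → adequate.

f_max ≈ 552 N/mm; adequate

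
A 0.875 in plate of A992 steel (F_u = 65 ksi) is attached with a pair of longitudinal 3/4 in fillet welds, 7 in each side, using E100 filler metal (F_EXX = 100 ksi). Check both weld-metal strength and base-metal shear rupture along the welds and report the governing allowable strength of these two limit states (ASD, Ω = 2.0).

R_n/Ω ≈ 223 kips (weld metal governs)

t_e = 0.707 × 0.75 = 0.5302 in; L = 14 in.
Weld metal: R_n/Ω = (1/2.0) × 0.6 × 100 × 0.5302 × 14 = 222.7 kips.
Base metal (shear rupture): R_n/Ω = (1/2.0) × 0.6 × 65 × 0.875 × 14 = 238.9 kips.
Governing: weld metal.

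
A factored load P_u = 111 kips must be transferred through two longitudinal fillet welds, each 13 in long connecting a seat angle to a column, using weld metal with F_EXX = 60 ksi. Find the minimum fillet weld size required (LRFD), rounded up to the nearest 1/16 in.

Total weld length L = 26 in.
Required throat t_e = P_u / (φ × 0.6 F_EXX × L) = 111 / (0.75 × 0.6 × 60 × 26) = 0.1581 in.
Required leg w = t_e / 0.707 = 0.2236 in → use 1/4 in.

w = 1/4 in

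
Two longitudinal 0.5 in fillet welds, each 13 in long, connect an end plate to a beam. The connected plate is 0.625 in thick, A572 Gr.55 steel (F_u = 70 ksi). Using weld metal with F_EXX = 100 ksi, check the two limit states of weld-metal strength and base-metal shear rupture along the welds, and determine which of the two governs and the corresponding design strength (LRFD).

t_e = 0.707 × 0.5 = 0.3535 in; L = 26 in.
Weld metal: φR_n = 0.75 × 0.6 × 100 × 0.3535 × 26 = 413.6 kip.
Base metal (shear rupture): φR_n = 0.75 × 0.6 × 70 × 0.625 × 26 = 511.9 kip.
Governing: weld metal.

φR_n ≈ 414 kip (weld metal governs)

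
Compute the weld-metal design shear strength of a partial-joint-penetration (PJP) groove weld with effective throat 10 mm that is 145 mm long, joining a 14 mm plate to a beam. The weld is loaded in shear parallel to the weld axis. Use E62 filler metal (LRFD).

φR_n ≈ 405 kN

E62XX → F_EXX = 620 MPa.
Effective throat (given) t_e = 10 mm.
A_we = 10 × 145 = 1450 mm².
F_nw = 0.6 F_EXX = 372 MPa.
φR_n = 0.75 × 372 × 1450 × 10⁻³ = 404.5 kN.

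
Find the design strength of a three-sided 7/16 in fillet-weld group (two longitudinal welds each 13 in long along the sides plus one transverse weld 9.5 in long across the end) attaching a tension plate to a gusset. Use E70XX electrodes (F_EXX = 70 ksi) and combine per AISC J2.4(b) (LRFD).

φR_n ≈ 354 kips

t_e = 0.707 × 0.4375 = 0.3093 in.
R_nwl = 0.6 × 70 × 0.3093 × 26 = 337.8 kips (longitudinal, 2 welds).
R_nwt = 0.6 × 70 × 0.3093 × 9.5 = 123.4 kips (transverse, base value).
(i) R_nwl + R_nwt = 461.2 kips; (ii) 0.85 R_nwl + 1.5 R_nwt = 472.2 kips.
R_n = max = 472.2 kips [governs: (ii)]; φR_n = 354.2 kips.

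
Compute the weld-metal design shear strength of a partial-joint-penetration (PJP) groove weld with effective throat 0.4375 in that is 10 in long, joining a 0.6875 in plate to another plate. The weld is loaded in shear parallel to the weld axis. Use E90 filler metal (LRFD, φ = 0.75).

E90XX → F_EXX = 90 ksi.
Effective throat (given) t_e = 0.4375 in.
A_we = 0.4375 × 10 = 4.375 in².
F_nw = 0.6 F_EXX = 54 ksi.
φR_n = 0.75 × 54 × 4.375 = 177.2 kip.

φR_n ≈ 177 kip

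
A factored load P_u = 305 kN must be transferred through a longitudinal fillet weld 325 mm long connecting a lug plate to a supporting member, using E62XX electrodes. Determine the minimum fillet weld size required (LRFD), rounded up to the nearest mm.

w = 5 mm

E62XX → F_EXX = 620 MPa.
Total weld length L = 325 mm.
Required throat t_e = P_u / (φ × 0.6 F_EXX × L) = 305 / (0.75 × 0.6 × 620 × 325 × 10⁻³) = 3.364 mm.
Required leg w = t_e / 0.707 = 4.758 mm → use 5 mm.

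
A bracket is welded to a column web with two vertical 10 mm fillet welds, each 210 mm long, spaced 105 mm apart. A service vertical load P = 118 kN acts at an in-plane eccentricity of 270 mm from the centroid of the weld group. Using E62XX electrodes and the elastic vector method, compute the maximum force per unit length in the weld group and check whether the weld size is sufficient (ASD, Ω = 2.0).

E62XX → F_EXX = 620 MPa.
Total weld length L_w = 420 mm. Treat welds as unit-width lines.
Polar moment about centroid: J = 2[d³/12 + d(b/2)²] = 2[210³/12 + 210×52.5²] = 2701000 mm³.
Direct shear f_v = P/L_w = 118×10³ / 420 = 281 N/mm (vertical).
Torsion M = P·e = 118×10³ × 270 = 31860000 N·mm.
Critical point at (x, y) = (52.5, 105) from centroid. f_tx = M·y/J = 1238 N/mm; f_ty = M·x/J = 619.2 N/mm.
Resultant f_max = √[f_tx² + (f_v + f_ty)²] = √[1238² + (281 + 619.2)²] = 1531 N/mm.
Capacity per unit length: r_n/Ω = (1/2.0) × 0.6 × 620 × (0.707 × 10) = 1315 N/mm.
1531 > 1315 → NOT adequate.

f_max ≈ 1530 N/mm; NOT adequate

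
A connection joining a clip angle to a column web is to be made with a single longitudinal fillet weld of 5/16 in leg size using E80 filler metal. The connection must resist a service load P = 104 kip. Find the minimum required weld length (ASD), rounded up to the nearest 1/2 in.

E80XX → F_EXX = 80 ksi.
Throat t_e = 0.707 × 0.3125 = 0.2209 in.
r_n/Ω = (0.6 × 80 × 0.2209) / 2.0 = 5.302 kip/in.
L_req = P / (r_n/Ω) = 104 / 5.302 = 19.61 in total.
Round up → use L = 20 in.

L = 20 in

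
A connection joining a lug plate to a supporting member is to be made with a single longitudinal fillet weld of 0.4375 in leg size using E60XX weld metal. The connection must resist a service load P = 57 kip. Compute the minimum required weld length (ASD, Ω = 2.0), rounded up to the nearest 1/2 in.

L = 10.5 in

E60XX → F_EXX = 60 ksi.
Throat t_e = 0.707 × 0.4375 = 0.3093 in.
r_n/Ω = (0.6 × 60 × 0.3093) / 2.0 = 5.568 kip/in.
L_req = P / (r_n/Ω) = 57 / 5.568 = 10.24 in total.
Round up → use L = 10.5 in.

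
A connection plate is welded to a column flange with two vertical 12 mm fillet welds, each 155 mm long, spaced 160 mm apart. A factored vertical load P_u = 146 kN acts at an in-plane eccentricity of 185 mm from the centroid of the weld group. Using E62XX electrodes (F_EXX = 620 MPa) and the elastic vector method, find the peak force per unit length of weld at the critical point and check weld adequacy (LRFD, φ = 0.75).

f_max ≈ 1530 N/mm; adequate

Total weld length L_w = 310 mm. Treat welds as unit-width lines.
Polar moment about centroid: J = 2[d³/12 + d(b/2)²] = 2[155³/12 + 155×80²] = 2605000 mm³.
Direct shear f_v = P/L_w = 146×10³ / 310 = 471 N/mm (vertical).
Torsion M = P·e = 146×10³ × 185 = 27010000 N·mm.
Critical point at (x, y) = (80, 77.5) from centroid. f_tx = M·y/J = 803.7 N/mm; f_ty = M·x/J = 829.6 N/mm.
Resultant f_max = √[f_tx² + (f_v + f_ty)²] = √[803.7² + (471 + 829.6)²] = 1529 N/mm.
Capacity per unit length: φr_n = 0.75 × 0.6 × 620 × (0.707 × 12) = 2367 N/mm.
1529 ≤ 2367 → adequate.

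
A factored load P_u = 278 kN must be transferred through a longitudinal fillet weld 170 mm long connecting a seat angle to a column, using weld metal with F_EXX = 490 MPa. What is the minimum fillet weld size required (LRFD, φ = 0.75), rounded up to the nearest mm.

w = 11 mm

Total weld length L = 170 mm.
Required throat t_e = P_u / (φ × 0.6 F_EXX × L) = 278 / (0.75 × 0.6 × 490 × 170 × 10⁻³) = 7.416 mm.
Required leg w = t_e / 0.707 = 10.49 mm → use 11 mm.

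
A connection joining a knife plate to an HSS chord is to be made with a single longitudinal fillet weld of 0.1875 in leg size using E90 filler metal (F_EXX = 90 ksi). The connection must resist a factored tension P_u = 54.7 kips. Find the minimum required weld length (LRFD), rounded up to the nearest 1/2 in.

Throat t_e = 0.707 × 0.1875 = 0.1326 in.
φr_n = 0.75 × 0.6 × 90 × 0.1326 = 5.369 kips/in.
L_req = P_u / φr_n = 54.7 / 5.369 = 10.19 in total.
Round up → use L = 10.5 in.

L = 10.5 in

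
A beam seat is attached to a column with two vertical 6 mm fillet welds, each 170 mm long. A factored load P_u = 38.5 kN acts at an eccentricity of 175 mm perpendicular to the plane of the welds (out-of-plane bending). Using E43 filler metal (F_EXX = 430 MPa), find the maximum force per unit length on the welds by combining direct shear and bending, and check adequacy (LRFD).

f_max ≈ 709 N/mm; adequate

L_w = 2 × 170 = 340 mm; section modulus (unit throat) S = 2 × L²/6 = 9633 mm².
Direct shear f_v = P/L_w = 38.5×10³/340 = 113.2 N/mm.
Moment M = P × e = 38.5×10³ × 175 = 6737500 N·mm; bending f_b = M/S = 699.4 N/mm.
f_max = √(f_v² + f_b²) = √(113.2² + 699.4²) = 708.5 N/mm.
φr_n = 0.75 × 0.6 × 430 × (0.707 × 6) = 820.8 N/mm → adequate.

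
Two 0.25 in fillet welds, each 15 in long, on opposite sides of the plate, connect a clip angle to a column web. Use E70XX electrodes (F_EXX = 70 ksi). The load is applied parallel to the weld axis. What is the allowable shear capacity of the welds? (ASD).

R_n/Ω ≈ 111 kips

Effective throat t_e = 0.707 × 0.25 = 0.1767 in.
Total length L = 30 in; A_we = 0.1767 × 30 = 5.302 in².
F_nw = 0.6 F_EXX = 0.6 × 70 = 42 ksi.
R_n = 42 × 5.302 = 222.7 kips; R_n/Ω = 222.7/2.0 = 111.4 kips.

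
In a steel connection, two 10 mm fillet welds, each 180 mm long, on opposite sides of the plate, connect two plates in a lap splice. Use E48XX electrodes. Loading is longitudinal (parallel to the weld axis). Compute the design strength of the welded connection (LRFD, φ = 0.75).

E48XX → F_EXX = 480 MPa.
Effective throat t_e = 0.707 × 10 = 7.07 mm.
Total length L = 360 mm; A_we = 7.07 × 360 = 2545 mm².
F_nw = 0.6 F_EXX = 0.6 × 480 = 288 MPa.
φR_n = 0.75 × 288 × 2545 × 10⁻³ = 549.8 kN.

φR_n ≈ 550 kN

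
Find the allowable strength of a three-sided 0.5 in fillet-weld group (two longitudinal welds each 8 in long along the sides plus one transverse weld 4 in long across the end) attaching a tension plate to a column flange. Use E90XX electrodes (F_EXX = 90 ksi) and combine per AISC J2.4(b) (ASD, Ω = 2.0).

t_e = 0.707 × 0.5 = 0.3535 in.
R_nwl = 0.6 × 90 × 0.3535 × 16 = 305.4 kips (longitudinal, 2 welds).
R_nwt = 0.6 × 90 × 0.3535 × 4 = 76.36 kips (transverse, base value).
(i) R_nwl + R_nwt = 381.8 kips; (ii) 0.85 R_nwl + 1.5 R_nwt = 374.1 kips.
R_n = max = 381.8 kips [governs: (i)]; R_n/Ω = 190.9 kips.

R_n/Ω ≈ 191 kips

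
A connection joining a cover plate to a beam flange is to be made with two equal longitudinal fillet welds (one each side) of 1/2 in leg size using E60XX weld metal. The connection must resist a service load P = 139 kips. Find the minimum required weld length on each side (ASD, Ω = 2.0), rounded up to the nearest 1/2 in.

E60XX → F_EXX = 60 ksi.
Throat t_e = 0.707 × 0.5 = 0.3535 in.
r_n/Ω = (0.6 × 60 × 0.3535) / 2.0 = 6.363 kip/in.
L_req = P / (r_n/Ω) = 139 / 6.363 = 21.85 in total.
Per side: 21.85 / 2 = 10.92 in.
Round up → use L = 11 in on each side.

L = 11 in on each side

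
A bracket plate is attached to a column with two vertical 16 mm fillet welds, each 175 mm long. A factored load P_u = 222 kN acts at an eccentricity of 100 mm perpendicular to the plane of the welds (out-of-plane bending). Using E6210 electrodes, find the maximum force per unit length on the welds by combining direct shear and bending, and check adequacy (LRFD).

f_max ≈ 2270 N/mm; adequate

E62XX → F_EXX = 620 MPa.
L_w = 2 × 175 = 350 mm; section modulus (unit throat) S = 2 × L²/6 = 10210 mm².
Direct shear f_v = P/L_w = 222×10³/350 = 634.3 N/mm.
Moment M = P × e = 222×10³ × 100 = 22200000 N·mm; bending f_b = M/S = 2175 N/mm.
f_max = √(f_v² + f_b²) = √(634.3² + 2175²) = 2265 N/mm.
φr_n = 0.75 × 0.6 × 620 × (0.707 × 16) = 3156 N/mm → adequate.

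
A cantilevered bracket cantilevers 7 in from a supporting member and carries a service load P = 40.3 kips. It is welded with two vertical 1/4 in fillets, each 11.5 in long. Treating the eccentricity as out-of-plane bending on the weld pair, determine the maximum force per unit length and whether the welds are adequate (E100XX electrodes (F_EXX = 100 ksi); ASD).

L_w = 2 × 11.5 = 23 in; section modulus (unit throat) S = 2 × L²/6 = 44.08 in².
Direct shear f_v = P/L_w = 40.3/23 = 1.752 kip/in.
Moment M = P × e = 40.3 × 7 = 282.1 kip·in; bending f_b = M/S = 6.399 kip/in.
f_max = √(f_v² + f_b²) = √(1.752² + 6.399²) = 6.635 kip/in.
r_n/Ω = (1/2.0) × 0.6 × 100 × (0.707 × 0.25) = 5.302 kip/in → NOT adequate.

f_max ≈ 6.63 kip/in; NOT adequate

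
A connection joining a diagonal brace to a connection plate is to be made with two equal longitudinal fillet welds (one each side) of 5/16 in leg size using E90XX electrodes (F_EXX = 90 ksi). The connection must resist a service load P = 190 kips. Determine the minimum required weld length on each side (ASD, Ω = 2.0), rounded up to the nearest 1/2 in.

L = 16 in on each side

Throat t_e = 0.707 × 0.3125 = 0.2209 in.
r_n/Ω = (0.6 × 90 × 0.2209) / 2.0 = 5.965 kip/in.
L_req = P / (r_n/Ω) = 190 / 5.965 = 31.85 in total.
Per side: 31.85 / 2 = 15.93 in.
Round up → use L = 16 in on each side.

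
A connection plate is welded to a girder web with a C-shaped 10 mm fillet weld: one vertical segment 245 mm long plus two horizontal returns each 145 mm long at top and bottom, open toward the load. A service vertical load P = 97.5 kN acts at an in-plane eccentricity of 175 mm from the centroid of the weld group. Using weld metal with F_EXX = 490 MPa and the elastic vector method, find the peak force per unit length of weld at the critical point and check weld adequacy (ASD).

Total weld length L_w = 535 mm. Treat welds as unit-width lines.
Centroid: x̄ = 2×145×72.5 / 535 = 39.3 mm from the vertical weld.
Polar moment about centroid: J = I_x + I_y = [245³/12 + 2×145×122.5²] + [245×39.3² + 2(145³/12 + 145×33.2²)] = 6783000 mm³.
Direct shear f_v = P/L_w = 97.5×10³ / 535 = 182.2 N/mm (vertical).
Torsion M = P·e = 97.5×10³ × 175 = 17062000 N·mm.
Critical point at (x, y) = (105.7, 122.5) from centroid. f_tx = M·y/J = 308.1 N/mm; f_ty = M·x/J = 265.9 N/mm.
Resultant f_max = √[f_tx² + (f_v + f_ty)²] = √[308.1² + (182.2 + 265.9)²] = 543.8 N/mm.
Capacity per unit length: r_n/Ω = (1/2.0) × 0.6 × 490 × (0.707 × 10) = 1039 N/mm.
543.8 ≤ 1039 → adequate.

f_max ≈ 544 N/mm; adequate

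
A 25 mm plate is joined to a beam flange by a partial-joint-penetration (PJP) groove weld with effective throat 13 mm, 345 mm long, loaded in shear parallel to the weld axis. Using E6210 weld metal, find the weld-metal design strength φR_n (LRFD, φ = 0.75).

E62XX → F_EXX = 620 MPa.
Effective throat (given) t_e = 13 mm.
A_we = 13 × 345 = 4485 mm².
F_nw = 0.6 F_EXX = 372 MPa.
φR_n = 0.75 × 372 × 4485 × 10⁻³ = 1251 kN.

φR_n ≈ 1250 kN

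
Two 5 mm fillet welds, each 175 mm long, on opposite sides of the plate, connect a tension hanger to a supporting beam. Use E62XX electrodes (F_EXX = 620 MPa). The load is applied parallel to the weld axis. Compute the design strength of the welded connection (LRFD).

φR_n ≈ 345 kN

Effective throat t_e = 0.707 × 5 = 3.535 mm.
Total length L = 350 mm; A_we = 3.535 × 350 = 1237 mm².
F_nw = 0.6 F_EXX = 0.6 × 620 = 372 MPa.
φR_n = 0.75 × 372 × 1237 × 10⁻³ = 345.2 kN.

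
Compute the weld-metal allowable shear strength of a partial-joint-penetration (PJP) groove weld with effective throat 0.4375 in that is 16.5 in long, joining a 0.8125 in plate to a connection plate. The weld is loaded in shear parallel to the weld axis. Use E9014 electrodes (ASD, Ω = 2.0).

E90XX → F_EXX = 90 ksi.
Effective throat (given) t_e = 0.4375 in.
A_we = 0.4375 × 16.5 = 7.219 in².
F_nw = 0.6 F_EXX = 54 ksi.
R_n/Ω = (54 × 7.219) / 2.0 = 194.9 kip.

R_n/Ω ≈ 195 kip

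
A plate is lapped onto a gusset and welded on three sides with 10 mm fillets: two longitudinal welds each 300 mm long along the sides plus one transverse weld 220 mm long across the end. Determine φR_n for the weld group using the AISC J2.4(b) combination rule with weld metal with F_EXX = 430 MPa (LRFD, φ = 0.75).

t_e = 0.707 × 10 = 7.07 mm.
R_nwl = 0.6 × 430 × 7.07 × 600 × 10⁻³ = 1094 kN (longitudinal, 2 welds).
R_nwt = 0.6 × 430 × 7.07 × 220 × 10⁻³ = 401.3 kN (transverse, base value).
(i) R_nwl + R_nwt = 1496 kN; (ii) 0.85 R_nwl + 1.5 R_nwt = 1532 kN.
R_n = max = 1532 kN [governs: (ii)]; φR_n = 1149 kN.

φR_n ≈ 1150 kN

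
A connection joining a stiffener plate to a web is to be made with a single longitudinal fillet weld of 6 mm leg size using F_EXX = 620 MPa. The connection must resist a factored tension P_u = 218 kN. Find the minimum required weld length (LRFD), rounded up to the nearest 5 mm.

L = 185 mm

Throat t_e = 0.707 × 6 = 4.242 mm.
φr_n = 0.75 × 0.6 × 620 × 4.242 × 10⁻³ = 1.184 kN/mm.
L_req = P_u / φr_n = 218 / 1.184 = 184.2 mm total.
Round up → use L = 185 mm.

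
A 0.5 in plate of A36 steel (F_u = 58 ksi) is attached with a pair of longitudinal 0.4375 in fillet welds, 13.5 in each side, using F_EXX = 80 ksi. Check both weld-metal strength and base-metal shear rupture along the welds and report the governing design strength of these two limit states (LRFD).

φR_n ≈ 301 kip (weld metal governs)

t_e = 0.707 × 0.4375 = 0.3093 in; L = 27 in.
Weld metal: φR_n = 0.75 × 0.6 × 80 × 0.3093 × 27 = 300.7 kip.
Base metal (shear rupture): φR_n = 0.75 × 0.6 × 58 × 0.5 × 27 = 352.3 kip.
Governing: weld metal.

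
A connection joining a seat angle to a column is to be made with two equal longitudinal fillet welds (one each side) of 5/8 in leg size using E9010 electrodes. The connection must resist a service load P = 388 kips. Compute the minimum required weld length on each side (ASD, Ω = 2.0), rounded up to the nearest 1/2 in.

L = 16.5 in on each side

E90XX → F_EXX = 90 ksi.
Throat t_e = 0.707 × 0.625 = 0.4419 in.
r_n/Ω = (0.6 × 90 × 0.4419) / 2.0 = 11.93 kip/in.
L_req = P / (r_n/Ω) = 388 / 11.93 = 32.52 in total.
Per side: 32.52 / 2 = 16.26 in.
Round up → use L = 16.5 in on each side.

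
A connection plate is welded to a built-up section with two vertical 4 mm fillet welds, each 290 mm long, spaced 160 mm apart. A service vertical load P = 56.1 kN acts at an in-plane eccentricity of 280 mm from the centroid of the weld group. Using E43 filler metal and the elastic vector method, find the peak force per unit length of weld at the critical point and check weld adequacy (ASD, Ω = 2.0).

E43XX → F_EXX = 430 MPa.
Total weld length L_w = 580 mm. Treat welds as unit-width lines.
Polar moment about centroid: J = 2[d³/12 + d(b/2)²] = 2[290³/12 + 290×80²] = 7777000 mm³.
Direct shear f_v = P/L_w = 56.1×10³ / 580 = 96.72 N/mm (vertical).
Torsion M = P·e = 56.1×10³ × 280 = 15708000 N·mm.
Critical point at (x, y) = (80, 145) from centroid. f_tx = M·y/J = 292.9 N/mm; f_ty = M·x/J = 161.6 N/mm.
Resultant f_max = √[f_tx² + (f_v + f_ty)²] = √[292.9² + (96.72 + 161.6)²] = 390.5 N/mm.
Capacity per unit length: r_n/Ω = (1/2.0) × 0.6 × 430 × (0.707 × 4) = 364.8 N/mm.
390.5 > 364.8 → NOT adequate.

f_max ≈ 391 N/mm; NOT adequate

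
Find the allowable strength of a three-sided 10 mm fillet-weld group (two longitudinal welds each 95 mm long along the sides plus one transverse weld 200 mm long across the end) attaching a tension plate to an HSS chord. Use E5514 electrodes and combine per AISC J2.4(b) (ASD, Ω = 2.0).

R_n/Ω ≈ 538 kN

E55XX → F_EXX = 550 MPa.
t_e = 0.707 × 10 = 7.07 mm.
R_nwl = 0.6 × 550 × 7.07 × 190 × 10⁻³ = 443.3 kN (longitudinal, 2 welds).
R_nwt = 0.6 × 550 × 7.07 × 200 × 10⁻³ = 466.6 kN (transverse, base value).
(i) R_nwl + R_nwt = 909.9 kN; (ii) 0.85 R_nwl + 1.5 R_nwt = 1077 kN.
R_n = max = 1077 kN [governs: (ii)]; R_n/Ω = 538.4 kN.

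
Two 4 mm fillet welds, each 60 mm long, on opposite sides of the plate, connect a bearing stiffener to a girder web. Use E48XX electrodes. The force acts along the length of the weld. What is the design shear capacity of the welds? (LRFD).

φR_n ≈ 73.3 kN

E48XX → F_EXX = 480 MPa.
Effective throat t_e = 0.707 × 4 = 2.828 mm.
Total length L = 120 mm; A_we = 2.828 × 120 = 339.4 mm².
F_nw = 0.6 F_EXX = 0.6 × 480 = 288 MPa.
φR_n = 0.75 × 288 × 339.4 × 10⁻³ = 73.3 kN.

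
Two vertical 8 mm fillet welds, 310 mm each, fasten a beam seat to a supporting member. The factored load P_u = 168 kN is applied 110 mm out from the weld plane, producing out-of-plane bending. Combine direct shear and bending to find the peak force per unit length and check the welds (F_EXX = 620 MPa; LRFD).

f_max ≈ 637 N/mm; adequate

L_w = 2 × 310 = 620 mm; section modulus (unit throat) S = 2 × L²/6 = 32030 mm².
Direct shear f_v = P/L_w = 168×10³/620 = 271 N/mm.
Moment M = P × e = 168×10³ × 110 = 18480000 N·mm; bending f_b = M/S = 576.9 N/mm.
f_max = √(f_v² + f_b²) = √(271² + 576.9²) = 637.4 N/mm.
φr_n = 0.75 × 0.6 × 620 × (0.707 × 8) = 1578 N/mm → adequate.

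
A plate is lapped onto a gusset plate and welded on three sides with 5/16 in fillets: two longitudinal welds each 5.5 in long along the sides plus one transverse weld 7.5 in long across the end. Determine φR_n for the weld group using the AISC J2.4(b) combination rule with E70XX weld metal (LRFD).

E70XX → F_EXX = 70 ksi.
t_e = 0.707 × 0.3125 = 0.2209 in.
R_nwl = 0.6 × 70 × 0.2209 × 11 = 102.1 kips (longitudinal, 2 welds).
R_nwt = 0.6 × 70 × 0.2209 × 7.5 = 69.6 kips (transverse, base value).
(i) R_nwl + R_nwt = 171.7 kips; (ii) 0.85 R_nwl + 1.5 R_nwt = 191.2 kips.
R_n = max = 191.2 kips [governs: (ii)]; φR_n = 143.4 kips.

φR_n ≈ 143 kips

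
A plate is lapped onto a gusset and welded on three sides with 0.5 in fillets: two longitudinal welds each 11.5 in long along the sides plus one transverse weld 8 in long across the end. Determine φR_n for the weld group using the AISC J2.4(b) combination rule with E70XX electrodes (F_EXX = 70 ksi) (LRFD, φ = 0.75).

t_e = 0.707 × 0.5 = 0.3535 in.
R_nwl = 0.6 × 70 × 0.3535 × 23 = 341.5 kips (longitudinal, 2 welds).
R_nwt = 0.6 × 70 × 0.3535 × 8 = 118.8 kips (transverse, base value).
(i) R_nwl + R_nwt = 460.3 kips; (ii) 0.85 R_nwl + 1.5 R_nwt = 468.4 kips.
R_n = max = 468.4 kips [governs: (ii)]; φR_n = 351.3 kips.

φR_n ≈ 351 kips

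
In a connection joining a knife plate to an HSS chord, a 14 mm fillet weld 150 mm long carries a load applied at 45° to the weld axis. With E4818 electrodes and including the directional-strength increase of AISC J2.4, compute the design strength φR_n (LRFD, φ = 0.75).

E48XX → F_EXX = 480 MPa.
t_e = 0.707 × 14 = 9.898 mm; A_we = 9.898 × 150 = 1485 mm².
Directional factor: 1.0 + 0.5 sin^1.5(45°) = 1.297.
F_nw = 0.6 × 480 × 1.297 = 373.6 MPa.
φR_n = 0.75 × 373.6 × 1485 × 10⁻³ = 416 kN.

φR_n ≈ 416 kN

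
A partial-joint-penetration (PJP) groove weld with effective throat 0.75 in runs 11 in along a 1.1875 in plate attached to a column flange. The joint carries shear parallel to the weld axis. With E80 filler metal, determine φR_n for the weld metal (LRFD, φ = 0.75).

E80XX → F_EXX = 80 ksi.
Effective throat (given) t_e = 0.75 in.
A_we = 0.75 × 11 = 8.25 in².
F_nw = 0.6 F_EXX = 48 ksi.
φR_n = 0.75 × 48 × 8.25 = 297 kip.

φR_n ≈ 297 kip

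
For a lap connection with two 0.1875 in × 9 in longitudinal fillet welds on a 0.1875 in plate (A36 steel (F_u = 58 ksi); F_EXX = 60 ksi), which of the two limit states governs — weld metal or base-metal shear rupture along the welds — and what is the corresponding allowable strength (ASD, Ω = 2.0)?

R_n/Ω ≈ 43 kip (weld metal governs)

t_e = 0.707 × 0.1875 = 0.1326 in; L = 18 in.
Weld metal: R_n/Ω = (1/2.0) × 0.6 × 60 × 0.1326 × 18 = 42.95 kip.
Base metal (shear rupture): R_n/Ω = (1/2.0) × 0.6 × 58 × 0.1875 × 18 = 58.72 kip.
Governing: weld metal.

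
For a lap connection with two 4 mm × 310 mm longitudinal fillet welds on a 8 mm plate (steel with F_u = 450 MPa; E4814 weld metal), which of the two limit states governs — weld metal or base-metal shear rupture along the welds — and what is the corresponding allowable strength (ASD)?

R_n/Ω ≈ 252 kN (weld metal governs)

E48XX → F_EXX = 480 MPa.
t_e = 0.707 × 4 = 2.828 mm; L = 620 mm.
Weld metal: R_n/Ω = (1/2.0) × 0.6 × 480 × 2.828 × 620 × 10⁻³ = 252.5 kN.
Base metal (shear rupture): R_n/Ω = (1/2.0) × 0.6 × 450 × 8 × 620 × 10⁻³ = 669.6 kN.
Governing: weld metal.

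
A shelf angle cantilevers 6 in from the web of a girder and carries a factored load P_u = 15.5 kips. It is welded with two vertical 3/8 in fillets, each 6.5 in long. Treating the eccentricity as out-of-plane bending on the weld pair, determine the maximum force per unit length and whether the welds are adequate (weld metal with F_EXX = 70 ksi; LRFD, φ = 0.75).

f_max ≈ 6.71 kip/in; adequate

L_w = 2 × 6.5 = 13 in; section modulus (unit throat) S = 2 × L²/6 = 14.08 in².
Direct shear f_v = P/L_w = 15.5/13 = 1.192 kip/in.
Moment M = P × e = 15.5 × 6 = 93 kip·in; bending f_b = M/S = 6.604 kip/in.
f_max = √(f_v² + f_b²) = √(1.192² + 6.604²) = 6.71 kip/in.
φr_n = 0.75 × 0.6 × 70 × (0.707 × 0.375) = 8.351 kip/in → adequate.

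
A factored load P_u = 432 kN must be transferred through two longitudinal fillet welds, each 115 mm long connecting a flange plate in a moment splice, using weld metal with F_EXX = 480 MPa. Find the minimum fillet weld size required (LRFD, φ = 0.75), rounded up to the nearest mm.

w = 13 mm

Total weld length L = 230 mm.
Required throat t_e = P_u / (φ × 0.6 F_EXX × L) = 432 / (0.75 × 0.6 × 480 × 230 × 10⁻³) = 8.696 mm.
Required leg w = t_e / 0.707 = 12.3 mm → use 13 mm.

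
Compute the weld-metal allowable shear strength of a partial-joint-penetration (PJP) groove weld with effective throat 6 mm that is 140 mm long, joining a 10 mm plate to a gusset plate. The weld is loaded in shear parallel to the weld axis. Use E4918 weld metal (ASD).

R_n/Ω ≈ 123 kN

E49XX → F_EXX = 490 MPa.
Effective throat (given) t_e = 6 mm.
A_we = 6 × 140 = 840 mm².
F_nw = 0.6 F_EXX = 294 MPa.
R_n/Ω = (294 × 840) / 2.0 × 10⁻³ = 123.5 kN.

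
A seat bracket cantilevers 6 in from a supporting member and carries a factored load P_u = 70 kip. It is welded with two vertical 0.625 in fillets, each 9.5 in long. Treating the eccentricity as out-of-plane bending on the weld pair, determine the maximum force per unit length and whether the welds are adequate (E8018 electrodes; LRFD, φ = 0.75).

f_max ≈ 14.4 kip/in; adequate

E80XX → F_EXX = 80 ksi.
L_w = 2 × 9.5 = 19 in; section modulus (unit throat) S = 2 × L²/6 = 30.08 in².
Direct shear f_v = P/L_w = 70/19 = 3.684 kip/in.
Moment M = P × e = 70 × 6 = 420 kip·in; bending f_b = M/S = 13.96 kip/in.
f_max = √(f_v² + f_b²) = √(3.684² + 13.96²) = 14.44 kip/in.
φr_n = 0.75 × 0.6 × 80 × (0.707 × 0.625) = 15.91 kip/in → adequate.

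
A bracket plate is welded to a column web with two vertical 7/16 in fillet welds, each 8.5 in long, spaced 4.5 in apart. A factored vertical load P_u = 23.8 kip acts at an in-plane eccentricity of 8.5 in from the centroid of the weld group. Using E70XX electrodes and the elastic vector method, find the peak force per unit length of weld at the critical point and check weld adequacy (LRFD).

f_max ≈ 5.95 kip/in; adequate

E70XX → F_EXX = 70 ksi.
Total weld length L_w = 17 in. Treat welds as unit-width lines.
Polar moment about centroid: J = 2[d³/12 + d(b/2)²] = 2[8.5³/12 + 8.5×2.25²] = 188.4 in³.
Direct shear f_v = P/L_w = 23.8 / 17 = 1.4 kip/in (vertical).
Torsion M = P·e = 23.8 × 8.5 = 202.3 kip·in.
Critical point at (x, y) = (2.25, 4.25) from centroid. f_tx = M·y/J = 4.563 kip/in; f_ty = M·x/J = 2.416 kip/in.
Resultant f_max = √[f_tx² + (f_v + f_ty)²] = √[4.563² + (1.4 + 2.416)²] = 5.948 kip/in.
Capacity per unit length: φr_n = 0.75 × 0.6 × 70 × (0.707 × 0.4375) = 9.743 kip/in.
5.948 ≤ 9.743 → adequate.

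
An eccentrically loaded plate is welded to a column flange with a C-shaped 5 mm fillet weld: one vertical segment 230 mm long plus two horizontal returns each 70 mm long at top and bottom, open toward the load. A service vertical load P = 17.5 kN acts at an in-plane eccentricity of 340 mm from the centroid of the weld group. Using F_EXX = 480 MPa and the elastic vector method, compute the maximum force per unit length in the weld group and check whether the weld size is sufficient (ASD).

f_max ≈ 276 N/mm; adequate

Total weld length L_w = 370 mm. Treat welds as unit-width lines.
Centroid: x̄ = 2×70×35 / 370 = 13.24 mm from the vertical weld.
Polar moment about centroid: J = I_x + I_y = [230³/12 + 2×70×115²] + [230×13.24² + 2(70³/12 + 70×21.76²)] = 3029000 mm³.
Direct shear f_v = P/L_w = 17.5×10³ / 370 = 47.3 N/mm (vertical).
Torsion M = P·e = 17.5×10³ × 340 = 5950000 N·mm.
Critical point at (x, y) = (56.76, 115) from centroid. f_tx = M·y/J = 225.9 N/mm; f_ty = M·x/J = 111.5 N/mm.
Resultant f_max = √[f_tx² + (f_v + f_ty)²] = √[225.9² + (47.3 + 111.5)²] = 276.1 N/mm.
Capacity per unit length: r_n/Ω = (1/2.0) × 0.6 × 480 × (0.707 × 5) = 509 N/mm.
276.1 ≤ 509 → adequate.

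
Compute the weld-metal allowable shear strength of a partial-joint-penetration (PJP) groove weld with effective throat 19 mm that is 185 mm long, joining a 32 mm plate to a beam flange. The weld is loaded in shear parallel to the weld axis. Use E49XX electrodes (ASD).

E49XX → F_EXX = 490 MPa.
Effective throat (given) t_e = 19 mm.
A_we = 19 × 185 = 3515 mm².
F_nw = 0.6 F_EXX = 294 MPa.
R_n/Ω = (294 × 3515) / 2.0 × 10⁻³ = 516.7 kN.

R_n/Ω ≈ 517 kN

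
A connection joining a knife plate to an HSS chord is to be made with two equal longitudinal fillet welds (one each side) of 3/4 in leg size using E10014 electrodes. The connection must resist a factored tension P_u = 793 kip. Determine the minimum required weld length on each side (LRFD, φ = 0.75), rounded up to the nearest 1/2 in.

E100XX → F_EXX = 100 ksi.
Throat t_e = 0.707 × 0.75 = 0.5302 in.
φr_n = 0.75 × 0.6 × 100 × 0.5302 = 23.86 kip/in.
L_req = P_u / φr_n = 793 / 23.86 = 33.23 in total.
Per side: 33.23 / 2 = 16.62 in.
Round up → use L = 17 in on each side.

L = 17 in on each side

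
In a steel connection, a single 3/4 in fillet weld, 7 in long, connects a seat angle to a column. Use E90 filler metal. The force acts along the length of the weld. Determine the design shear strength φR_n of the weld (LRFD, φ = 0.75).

φR_n ≈ 150 kips

E90XX → F_EXX = 90 ksi.
Effective throat t_e = 0.707 × 0.75 = 0.5302 in.
Total length L = 7 in; A_we = 0.5302 × 7 = 3.712 in².
F_nw = 0.6 F_EXX = 0.6 × 90 = 54 ksi.
φR_n = 0.75 × 54 × 3.712 = 150.3 kips.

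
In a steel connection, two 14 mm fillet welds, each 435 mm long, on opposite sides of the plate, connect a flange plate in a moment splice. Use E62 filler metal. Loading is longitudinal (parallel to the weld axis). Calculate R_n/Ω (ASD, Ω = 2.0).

R_n/Ω ≈ 1600 kN

E62XX → F_EXX = 620 MPa.
Effective throat t_e = 0.707 × 14 = 9.898 mm.
Total length L = 870 mm; A_we = 9.898 × 870 = 8611 mm².
F_nw = 0.6 F_EXX = 0.6 × 620 = 372 MPa.
R_n = 372 × 8611 × 10⁻³ = 3203 kN; R_n/Ω = 3203/2.0 = 1602 kN.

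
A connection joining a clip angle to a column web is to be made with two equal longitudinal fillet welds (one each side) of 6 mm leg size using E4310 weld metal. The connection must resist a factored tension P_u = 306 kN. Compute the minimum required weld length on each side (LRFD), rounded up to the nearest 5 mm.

E43XX → F_EXX = 430 MPa.
Throat t_e = 0.707 × 6 = 4.242 mm.
φr_n = 0.75 × 0.6 × 430 × 4.242 × 10⁻³ = 0.8208 kN/mm.
L_req = P_u / φr_n = 306 / 0.8208 = 372.8 mm total.
Per side: 372.8 / 2 = 186.4 mm.
Round up → use L = 190 mm on each side.

L = 190 mm on each side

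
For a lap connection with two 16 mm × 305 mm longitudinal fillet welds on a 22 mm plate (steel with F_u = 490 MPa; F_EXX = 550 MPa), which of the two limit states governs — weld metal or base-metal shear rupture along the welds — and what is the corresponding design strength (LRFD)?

φR_n ≈ 1710 kN (weld metal governs)

t_e = 0.707 × 16 = 11.31 mm; L = 610 mm.
Weld metal: φR_n = 0.75 × 0.6 × 550 × 11.31 × 610 × 10⁻³ = 1708 kN.
Base metal (shear rupture): φR_n = 0.75 × 0.6 × 490 × 22 × 610 × 10⁻³ = 2959 kN.
Governing: weld metal.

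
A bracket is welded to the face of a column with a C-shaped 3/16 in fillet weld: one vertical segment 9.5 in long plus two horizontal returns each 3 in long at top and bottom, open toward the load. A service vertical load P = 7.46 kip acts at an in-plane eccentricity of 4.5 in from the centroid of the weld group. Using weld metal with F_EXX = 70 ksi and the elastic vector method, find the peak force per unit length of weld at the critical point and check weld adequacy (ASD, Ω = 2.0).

Total weld length L_w = 15.5 in. Treat welds as unit-width lines.
Centroid: x̄ = 2×3×1.5 / 15.5 = 0.5806 in from the vertical weld.
Polar moment about centroid: J = I_x + I_y = [9.5³/12 + 2×3×4.75²] + [9.5×0.5806² + 2(3³/12 + 3×0.9194²)] = 219.6 in³.
Direct shear f_v = P/L_w = 7.46 / 15.5 = 0.4813 kip/in (vertical).
Torsion M = P·e = 7.46 × 4.5 = 33.57 kip·in.
Critical point at (x, y) = (2.419, 4.75) from centroid. f_tx = M·y/J = 0.7261 kip/in; f_ty = M·x/J = 0.3698 kip/in.
Resultant f_max = √[f_tx² + (f_v + f_ty)²] = √[0.7261² + (0.4813 + 0.3698)²] = 1.119 kip/in.
Capacity per unit length: r_n/Ω = (1/2.0) × 0.6 × 70 × (0.707 × 0.1875) = 2.784 kip/in.
1.119 ≤ 2.784 → adequate.

f_max ≈ 1.12 kip/in; adequate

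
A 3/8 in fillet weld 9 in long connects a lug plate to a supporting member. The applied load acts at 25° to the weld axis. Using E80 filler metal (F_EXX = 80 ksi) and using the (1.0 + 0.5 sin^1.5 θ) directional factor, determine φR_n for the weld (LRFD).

φR_n ≈ 97.7 kips

t_e = 0.707 × 0.375 = 0.2651 in; A_we = 0.2651 × 9 = 2.386 in².
Directional factor: 1.0 + 0.5 sin^1.5(25°) = 1.137.
F_nw = 0.6 × 80 × 1.137 = 54.59 ksi.
φR_n = 0.75 × 54.59 × 2.386 = 97.7 kips.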